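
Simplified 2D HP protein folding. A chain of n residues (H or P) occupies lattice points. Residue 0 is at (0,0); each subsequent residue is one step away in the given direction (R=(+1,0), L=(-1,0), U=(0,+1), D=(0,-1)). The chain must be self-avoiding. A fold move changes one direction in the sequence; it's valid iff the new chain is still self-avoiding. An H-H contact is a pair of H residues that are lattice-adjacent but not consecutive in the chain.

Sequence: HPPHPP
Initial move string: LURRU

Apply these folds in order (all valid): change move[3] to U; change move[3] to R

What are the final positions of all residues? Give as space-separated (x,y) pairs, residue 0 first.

Initial moves: LURRU
Fold: move[3]->U => LURUU (positions: [(0, 0), (-1, 0), (-1, 1), (0, 1), (0, 2), (0, 3)])
Fold: move[3]->R => LURRU (positions: [(0, 0), (-1, 0), (-1, 1), (0, 1), (1, 1), (1, 2)])

Answer: (0,0) (-1,0) (-1,1) (0,1) (1,1) (1,2)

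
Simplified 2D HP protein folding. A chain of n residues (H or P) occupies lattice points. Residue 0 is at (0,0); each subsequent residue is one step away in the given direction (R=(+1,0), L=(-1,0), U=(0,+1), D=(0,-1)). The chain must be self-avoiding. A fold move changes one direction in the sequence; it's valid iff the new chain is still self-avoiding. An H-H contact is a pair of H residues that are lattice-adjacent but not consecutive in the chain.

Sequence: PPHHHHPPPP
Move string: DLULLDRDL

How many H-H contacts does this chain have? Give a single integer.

Positions: [(0, 0), (0, -1), (-1, -1), (-1, 0), (-2, 0), (-3, 0), (-3, -1), (-2, -1), (-2, -2), (-3, -2)]
No H-H contacts found.

Answer: 0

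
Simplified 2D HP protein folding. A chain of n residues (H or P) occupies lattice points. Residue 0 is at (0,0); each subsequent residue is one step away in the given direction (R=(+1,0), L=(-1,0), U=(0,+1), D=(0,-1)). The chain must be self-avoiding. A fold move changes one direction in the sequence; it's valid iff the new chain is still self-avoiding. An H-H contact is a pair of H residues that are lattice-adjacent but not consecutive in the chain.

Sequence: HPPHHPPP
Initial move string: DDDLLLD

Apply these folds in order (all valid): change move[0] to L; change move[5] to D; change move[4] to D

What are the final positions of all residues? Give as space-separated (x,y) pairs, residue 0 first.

Answer: (0,0) (-1,0) (-1,-1) (-1,-2) (-2,-2) (-2,-3) (-2,-4) (-2,-5)

Derivation:
Initial moves: DDDLLLD
Fold: move[0]->L => LDDLLLD (positions: [(0, 0), (-1, 0), (-1, -1), (-1, -2), (-2, -2), (-3, -2), (-4, -2), (-4, -3)])
Fold: move[5]->D => LDDLLDD (positions: [(0, 0), (-1, 0), (-1, -1), (-1, -2), (-2, -2), (-3, -2), (-3, -3), (-3, -4)])
Fold: move[4]->D => LDDLDDD (positions: [(0, 0), (-1, 0), (-1, -1), (-1, -2), (-2, -2), (-2, -3), (-2, -4), (-2, -5)])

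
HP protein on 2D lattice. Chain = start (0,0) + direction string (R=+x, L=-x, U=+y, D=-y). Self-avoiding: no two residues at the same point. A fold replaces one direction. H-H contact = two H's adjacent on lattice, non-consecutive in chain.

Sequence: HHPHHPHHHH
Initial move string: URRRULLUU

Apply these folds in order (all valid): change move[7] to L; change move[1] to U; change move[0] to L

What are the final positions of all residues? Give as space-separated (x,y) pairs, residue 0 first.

Answer: (0,0) (-1,0) (-1,1) (0,1) (1,1) (1,2) (0,2) (-1,2) (-2,2) (-2,3)

Derivation:
Initial moves: URRRULLUU
Fold: move[7]->L => URRRULLLU (positions: [(0, 0), (0, 1), (1, 1), (2, 1), (3, 1), (3, 2), (2, 2), (1, 2), (0, 2), (0, 3)])
Fold: move[1]->U => UURRULLLU (positions: [(0, 0), (0, 1), (0, 2), (1, 2), (2, 2), (2, 3), (1, 3), (0, 3), (-1, 3), (-1, 4)])
Fold: move[0]->L => LURRULLLU (positions: [(0, 0), (-1, 0), (-1, 1), (0, 1), (1, 1), (1, 2), (0, 2), (-1, 2), (-2, 2), (-2, 3)])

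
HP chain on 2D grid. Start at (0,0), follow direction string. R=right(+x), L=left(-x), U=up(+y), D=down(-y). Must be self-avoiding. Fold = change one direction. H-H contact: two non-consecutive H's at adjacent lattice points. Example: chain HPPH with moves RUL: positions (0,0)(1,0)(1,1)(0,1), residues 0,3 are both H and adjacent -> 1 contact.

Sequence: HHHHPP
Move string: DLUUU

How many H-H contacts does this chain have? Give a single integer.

Answer: 1

Derivation:
Positions: [(0, 0), (0, -1), (-1, -1), (-1, 0), (-1, 1), (-1, 2)]
H-H contact: residue 0 @(0,0) - residue 3 @(-1, 0)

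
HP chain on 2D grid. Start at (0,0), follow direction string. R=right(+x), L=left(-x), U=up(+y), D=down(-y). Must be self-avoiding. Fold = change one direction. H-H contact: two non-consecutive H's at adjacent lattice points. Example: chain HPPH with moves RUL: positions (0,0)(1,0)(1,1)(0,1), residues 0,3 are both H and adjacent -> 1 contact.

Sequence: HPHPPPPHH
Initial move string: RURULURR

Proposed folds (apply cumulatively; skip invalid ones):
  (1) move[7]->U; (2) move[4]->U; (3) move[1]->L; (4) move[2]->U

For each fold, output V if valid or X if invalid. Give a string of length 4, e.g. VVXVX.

Initial: RURULURR -> [(0, 0), (1, 0), (1, 1), (2, 1), (2, 2), (1, 2), (1, 3), (2, 3), (3, 3)]
Fold 1: move[7]->U => RURULURU VALID
Fold 2: move[4]->U => RURUUURU VALID
Fold 3: move[1]->L => RLRUUURU INVALID (collision), skipped
Fold 4: move[2]->U => RUUUUURU VALID

Answer: VVXV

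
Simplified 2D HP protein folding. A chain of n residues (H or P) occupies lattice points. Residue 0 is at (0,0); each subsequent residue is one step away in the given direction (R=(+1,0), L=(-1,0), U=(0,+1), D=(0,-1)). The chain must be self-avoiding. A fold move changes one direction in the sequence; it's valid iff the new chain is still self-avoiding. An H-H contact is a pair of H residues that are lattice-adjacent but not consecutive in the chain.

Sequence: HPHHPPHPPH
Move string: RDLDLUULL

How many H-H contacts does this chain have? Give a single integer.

Answer: 2

Derivation:
Positions: [(0, 0), (1, 0), (1, -1), (0, -1), (0, -2), (-1, -2), (-1, -1), (-1, 0), (-2, 0), (-3, 0)]
H-H contact: residue 0 @(0,0) - residue 3 @(0, -1)
H-H contact: residue 3 @(0,-1) - residue 6 @(-1, -1)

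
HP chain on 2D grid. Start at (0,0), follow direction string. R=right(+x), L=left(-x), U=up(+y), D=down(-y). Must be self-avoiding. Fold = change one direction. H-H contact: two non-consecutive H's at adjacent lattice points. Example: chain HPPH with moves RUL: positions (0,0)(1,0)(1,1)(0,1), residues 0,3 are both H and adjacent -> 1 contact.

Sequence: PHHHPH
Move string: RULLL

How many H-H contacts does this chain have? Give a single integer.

Positions: [(0, 0), (1, 0), (1, 1), (0, 1), (-1, 1), (-2, 1)]
No H-H contacts found.

Answer: 0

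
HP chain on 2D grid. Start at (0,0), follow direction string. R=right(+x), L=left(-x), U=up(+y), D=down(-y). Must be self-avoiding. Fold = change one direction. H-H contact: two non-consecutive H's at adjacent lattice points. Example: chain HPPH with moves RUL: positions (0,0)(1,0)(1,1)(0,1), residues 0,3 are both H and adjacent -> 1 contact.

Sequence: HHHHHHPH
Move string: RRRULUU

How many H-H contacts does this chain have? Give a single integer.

Positions: [(0, 0), (1, 0), (2, 0), (3, 0), (3, 1), (2, 1), (2, 2), (2, 3)]
H-H contact: residue 2 @(2,0) - residue 5 @(2, 1)

Answer: 1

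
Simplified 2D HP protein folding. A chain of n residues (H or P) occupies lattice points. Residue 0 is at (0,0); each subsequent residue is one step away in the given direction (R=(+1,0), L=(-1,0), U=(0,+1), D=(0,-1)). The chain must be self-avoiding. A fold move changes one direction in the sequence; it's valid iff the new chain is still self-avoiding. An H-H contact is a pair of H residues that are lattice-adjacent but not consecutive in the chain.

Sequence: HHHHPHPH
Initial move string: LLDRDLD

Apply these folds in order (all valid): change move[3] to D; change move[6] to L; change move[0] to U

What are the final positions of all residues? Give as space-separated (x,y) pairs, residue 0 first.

Initial moves: LLDRDLD
Fold: move[3]->D => LLDDDLD (positions: [(0, 0), (-1, 0), (-2, 0), (-2, -1), (-2, -2), (-2, -3), (-3, -3), (-3, -4)])
Fold: move[6]->L => LLDDDLL (positions: [(0, 0), (-1, 0), (-2, 0), (-2, -1), (-2, -2), (-2, -3), (-3, -3), (-4, -3)])
Fold: move[0]->U => ULDDDLL (positions: [(0, 0), (0, 1), (-1, 1), (-1, 0), (-1, -1), (-1, -2), (-2, -2), (-3, -2)])

Answer: (0,0) (0,1) (-1,1) (-1,0) (-1,-1) (-1,-2) (-2,-2) (-3,-2)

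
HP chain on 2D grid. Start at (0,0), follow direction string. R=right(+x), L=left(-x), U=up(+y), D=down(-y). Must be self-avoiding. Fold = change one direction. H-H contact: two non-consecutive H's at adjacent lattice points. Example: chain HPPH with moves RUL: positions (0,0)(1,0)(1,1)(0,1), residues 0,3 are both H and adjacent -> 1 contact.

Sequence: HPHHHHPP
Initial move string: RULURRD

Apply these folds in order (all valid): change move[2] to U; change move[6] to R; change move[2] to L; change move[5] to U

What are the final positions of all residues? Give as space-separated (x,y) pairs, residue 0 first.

Initial moves: RULURRD
Fold: move[2]->U => RUUURRD (positions: [(0, 0), (1, 0), (1, 1), (1, 2), (1, 3), (2, 3), (3, 3), (3, 2)])
Fold: move[6]->R => RUUURRR (positions: [(0, 0), (1, 0), (1, 1), (1, 2), (1, 3), (2, 3), (3, 3), (4, 3)])
Fold: move[2]->L => RULURRR (positions: [(0, 0), (1, 0), (1, 1), (0, 1), (0, 2), (1, 2), (2, 2), (3, 2)])
Fold: move[5]->U => RULURUR (positions: [(0, 0), (1, 0), (1, 1), (0, 1), (0, 2), (1, 2), (1, 3), (2, 3)])

Answer: (0,0) (1,0) (1,1) (0,1) (0,2) (1,2) (1,3) (2,3)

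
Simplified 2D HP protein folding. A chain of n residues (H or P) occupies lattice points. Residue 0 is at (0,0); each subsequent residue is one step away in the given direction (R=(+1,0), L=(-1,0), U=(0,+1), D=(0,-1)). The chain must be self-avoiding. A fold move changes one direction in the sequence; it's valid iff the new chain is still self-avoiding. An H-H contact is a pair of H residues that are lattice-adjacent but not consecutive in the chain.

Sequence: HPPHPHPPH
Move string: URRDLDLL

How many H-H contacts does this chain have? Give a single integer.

Answer: 1

Derivation:
Positions: [(0, 0), (0, 1), (1, 1), (2, 1), (2, 0), (1, 0), (1, -1), (0, -1), (-1, -1)]
H-H contact: residue 0 @(0,0) - residue 5 @(1, 0)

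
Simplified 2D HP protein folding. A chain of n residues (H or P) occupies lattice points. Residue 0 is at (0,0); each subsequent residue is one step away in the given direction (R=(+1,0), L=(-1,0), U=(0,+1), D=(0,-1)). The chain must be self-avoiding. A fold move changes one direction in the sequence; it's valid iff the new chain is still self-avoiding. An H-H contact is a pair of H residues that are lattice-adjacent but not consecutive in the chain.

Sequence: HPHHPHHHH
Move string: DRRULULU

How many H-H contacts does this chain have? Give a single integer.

Answer: 3

Derivation:
Positions: [(0, 0), (0, -1), (1, -1), (2, -1), (2, 0), (1, 0), (1, 1), (0, 1), (0, 2)]
H-H contact: residue 0 @(0,0) - residue 5 @(1, 0)
H-H contact: residue 0 @(0,0) - residue 7 @(0, 1)
H-H contact: residue 2 @(1,-1) - residue 5 @(1, 0)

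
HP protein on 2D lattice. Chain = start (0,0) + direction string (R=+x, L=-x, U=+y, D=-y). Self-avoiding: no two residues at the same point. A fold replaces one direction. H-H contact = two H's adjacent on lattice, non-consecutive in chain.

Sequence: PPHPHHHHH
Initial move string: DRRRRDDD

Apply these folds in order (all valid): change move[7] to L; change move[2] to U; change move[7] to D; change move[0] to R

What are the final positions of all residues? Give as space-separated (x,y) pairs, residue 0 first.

Initial moves: DRRRRDDD
Fold: move[7]->L => DRRRRDDL (positions: [(0, 0), (0, -1), (1, -1), (2, -1), (3, -1), (4, -1), (4, -2), (4, -3), (3, -3)])
Fold: move[2]->U => DRURRDDL (positions: [(0, 0), (0, -1), (1, -1), (1, 0), (2, 0), (3, 0), (3, -1), (3, -2), (2, -2)])
Fold: move[7]->D => DRURRDDD (positions: [(0, 0), (0, -1), (1, -1), (1, 0), (2, 0), (3, 0), (3, -1), (3, -2), (3, -3)])
Fold: move[0]->R => RRURRDDD (positions: [(0, 0), (1, 0), (2, 0), (2, 1), (3, 1), (4, 1), (4, 0), (4, -1), (4, -2)])

Answer: (0,0) (1,0) (2,0) (2,1) (3,1) (4,1) (4,0) (4,-1) (4,-2)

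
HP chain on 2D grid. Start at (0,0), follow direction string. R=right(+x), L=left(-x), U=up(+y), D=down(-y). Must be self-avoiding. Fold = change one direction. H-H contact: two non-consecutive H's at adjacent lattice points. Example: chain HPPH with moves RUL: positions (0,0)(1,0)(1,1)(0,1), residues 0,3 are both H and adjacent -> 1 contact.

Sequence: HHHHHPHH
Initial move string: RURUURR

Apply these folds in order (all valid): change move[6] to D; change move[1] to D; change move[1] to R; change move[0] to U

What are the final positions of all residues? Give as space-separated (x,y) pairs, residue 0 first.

Answer: (0,0) (0,1) (1,1) (2,1) (2,2) (2,3) (3,3) (3,2)

Derivation:
Initial moves: RURUURR
Fold: move[6]->D => RURUURD (positions: [(0, 0), (1, 0), (1, 1), (2, 1), (2, 2), (2, 3), (3, 3), (3, 2)])
Fold: move[1]->D => RDRUURD (positions: [(0, 0), (1, 0), (1, -1), (2, -1), (2, 0), (2, 1), (3, 1), (3, 0)])
Fold: move[1]->R => RRRUURD (positions: [(0, 0), (1, 0), (2, 0), (3, 0), (3, 1), (3, 2), (4, 2), (4, 1)])
Fold: move[0]->U => URRUURD (positions: [(0, 0), (0, 1), (1, 1), (2, 1), (2, 2), (2, 3), (3, 3), (3, 2)])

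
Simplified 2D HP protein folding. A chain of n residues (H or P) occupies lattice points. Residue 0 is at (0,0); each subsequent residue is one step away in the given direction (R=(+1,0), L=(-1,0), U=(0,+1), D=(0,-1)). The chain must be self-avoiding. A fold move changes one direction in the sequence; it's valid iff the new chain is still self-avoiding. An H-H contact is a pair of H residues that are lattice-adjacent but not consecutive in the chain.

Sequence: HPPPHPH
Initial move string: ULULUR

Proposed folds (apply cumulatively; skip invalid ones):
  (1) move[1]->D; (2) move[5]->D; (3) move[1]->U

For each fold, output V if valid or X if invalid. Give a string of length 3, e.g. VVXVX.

Answer: XXV

Derivation:
Initial: ULULUR -> [(0, 0), (0, 1), (-1, 1), (-1, 2), (-2, 2), (-2, 3), (-1, 3)]
Fold 1: move[1]->D => UDULUR INVALID (collision), skipped
Fold 2: move[5]->D => ULULUD INVALID (collision), skipped
Fold 3: move[1]->U => UUULUR VALID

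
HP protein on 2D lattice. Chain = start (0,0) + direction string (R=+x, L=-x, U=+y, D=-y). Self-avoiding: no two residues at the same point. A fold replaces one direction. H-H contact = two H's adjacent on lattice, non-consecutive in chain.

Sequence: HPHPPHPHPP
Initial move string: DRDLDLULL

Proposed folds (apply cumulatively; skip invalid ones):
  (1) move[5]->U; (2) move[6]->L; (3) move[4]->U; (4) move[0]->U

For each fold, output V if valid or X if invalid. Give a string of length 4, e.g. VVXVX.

Initial: DRDLDLULL -> [(0, 0), (0, -1), (1, -1), (1, -2), (0, -2), (0, -3), (-1, -3), (-1, -2), (-2, -2), (-3, -2)]
Fold 1: move[5]->U => DRDLDUULL INVALID (collision), skipped
Fold 2: move[6]->L => DRDLDLLLL VALID
Fold 3: move[4]->U => DRDLULLLL INVALID (collision), skipped
Fold 4: move[0]->U => URDLDLLLL INVALID (collision), skipped

Answer: XVXX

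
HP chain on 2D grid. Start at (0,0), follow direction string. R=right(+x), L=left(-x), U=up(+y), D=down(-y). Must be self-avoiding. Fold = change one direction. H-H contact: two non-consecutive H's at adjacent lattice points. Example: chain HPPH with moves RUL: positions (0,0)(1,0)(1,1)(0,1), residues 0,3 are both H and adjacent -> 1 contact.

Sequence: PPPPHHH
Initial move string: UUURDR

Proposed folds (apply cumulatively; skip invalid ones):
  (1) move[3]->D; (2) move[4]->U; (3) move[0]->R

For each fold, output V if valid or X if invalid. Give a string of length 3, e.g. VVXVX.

Initial: UUURDR -> [(0, 0), (0, 1), (0, 2), (0, 3), (1, 3), (1, 2), (2, 2)]
Fold 1: move[3]->D => UUUDDR INVALID (collision), skipped
Fold 2: move[4]->U => UUURUR VALID
Fold 3: move[0]->R => RUURUR VALID

Answer: XVV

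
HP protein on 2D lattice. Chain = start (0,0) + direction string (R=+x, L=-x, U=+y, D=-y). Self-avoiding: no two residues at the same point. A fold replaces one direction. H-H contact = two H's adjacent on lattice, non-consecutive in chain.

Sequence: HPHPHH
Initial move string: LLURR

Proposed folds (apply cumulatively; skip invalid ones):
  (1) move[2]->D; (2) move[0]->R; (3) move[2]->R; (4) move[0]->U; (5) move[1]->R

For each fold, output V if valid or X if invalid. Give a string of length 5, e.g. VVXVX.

Answer: VXXXX

Derivation:
Initial: LLURR -> [(0, 0), (-1, 0), (-2, 0), (-2, 1), (-1, 1), (0, 1)]
Fold 1: move[2]->D => LLDRR VALID
Fold 2: move[0]->R => RLDRR INVALID (collision), skipped
Fold 3: move[2]->R => LLRRR INVALID (collision), skipped
Fold 4: move[0]->U => ULDRR INVALID (collision), skipped
Fold 5: move[1]->R => LRDRR INVALID (collision), skipped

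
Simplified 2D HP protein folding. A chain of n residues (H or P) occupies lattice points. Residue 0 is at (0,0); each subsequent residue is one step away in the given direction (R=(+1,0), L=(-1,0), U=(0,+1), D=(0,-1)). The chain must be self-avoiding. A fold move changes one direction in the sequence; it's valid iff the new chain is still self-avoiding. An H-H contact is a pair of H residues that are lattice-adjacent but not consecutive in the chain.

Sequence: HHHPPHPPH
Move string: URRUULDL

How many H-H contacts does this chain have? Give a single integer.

Positions: [(0, 0), (0, 1), (1, 1), (2, 1), (2, 2), (2, 3), (1, 3), (1, 2), (0, 2)]
H-H contact: residue 1 @(0,1) - residue 8 @(0, 2)

Answer: 1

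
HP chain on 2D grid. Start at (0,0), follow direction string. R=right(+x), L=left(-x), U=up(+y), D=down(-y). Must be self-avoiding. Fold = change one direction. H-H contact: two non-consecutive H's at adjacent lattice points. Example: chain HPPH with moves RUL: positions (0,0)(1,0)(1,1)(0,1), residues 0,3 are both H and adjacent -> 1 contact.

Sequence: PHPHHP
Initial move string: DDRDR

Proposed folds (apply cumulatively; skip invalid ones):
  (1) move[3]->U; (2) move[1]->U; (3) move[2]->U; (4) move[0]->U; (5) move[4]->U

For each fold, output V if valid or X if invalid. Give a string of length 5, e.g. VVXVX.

Answer: VXXXV

Derivation:
Initial: DDRDR -> [(0, 0), (0, -1), (0, -2), (1, -2), (1, -3), (2, -3)]
Fold 1: move[3]->U => DDRUR VALID
Fold 2: move[1]->U => DURUR INVALID (collision), skipped
Fold 3: move[2]->U => DDUUR INVALID (collision), skipped
Fold 4: move[0]->U => UDRUR INVALID (collision), skipped
Fold 5: move[4]->U => DDRUU VALID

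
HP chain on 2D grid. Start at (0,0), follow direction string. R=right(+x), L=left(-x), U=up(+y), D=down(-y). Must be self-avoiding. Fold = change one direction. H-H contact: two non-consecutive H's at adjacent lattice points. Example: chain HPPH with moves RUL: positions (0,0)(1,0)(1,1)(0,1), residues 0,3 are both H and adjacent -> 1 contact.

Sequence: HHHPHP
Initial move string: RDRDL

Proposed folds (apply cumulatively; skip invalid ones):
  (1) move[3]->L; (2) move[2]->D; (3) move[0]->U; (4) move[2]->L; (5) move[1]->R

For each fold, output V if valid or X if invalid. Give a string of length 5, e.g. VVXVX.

Initial: RDRDL -> [(0, 0), (1, 0), (1, -1), (2, -1), (2, -2), (1, -2)]
Fold 1: move[3]->L => RDRLL INVALID (collision), skipped
Fold 2: move[2]->D => RDDDL VALID
Fold 3: move[0]->U => UDDDL INVALID (collision), skipped
Fold 4: move[2]->L => RDLDL VALID
Fold 5: move[1]->R => RRLDL INVALID (collision), skipped

Answer: XVXVX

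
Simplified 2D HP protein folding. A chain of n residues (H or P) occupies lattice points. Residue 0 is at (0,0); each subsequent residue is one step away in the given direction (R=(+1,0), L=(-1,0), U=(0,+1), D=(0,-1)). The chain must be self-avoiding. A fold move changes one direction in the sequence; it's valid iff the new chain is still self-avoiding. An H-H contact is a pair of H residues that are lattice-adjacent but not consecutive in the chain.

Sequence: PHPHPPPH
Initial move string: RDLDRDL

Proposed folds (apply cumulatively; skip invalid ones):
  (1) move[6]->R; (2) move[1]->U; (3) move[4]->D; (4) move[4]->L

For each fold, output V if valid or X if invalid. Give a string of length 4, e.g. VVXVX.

Answer: VXVV

Derivation:
Initial: RDLDRDL -> [(0, 0), (1, 0), (1, -1), (0, -1), (0, -2), (1, -2), (1, -3), (0, -3)]
Fold 1: move[6]->R => RDLDRDR VALID
Fold 2: move[1]->U => RULDRDR INVALID (collision), skipped
Fold 3: move[4]->D => RDLDDDR VALID
Fold 4: move[4]->L => RDLDLDR VALID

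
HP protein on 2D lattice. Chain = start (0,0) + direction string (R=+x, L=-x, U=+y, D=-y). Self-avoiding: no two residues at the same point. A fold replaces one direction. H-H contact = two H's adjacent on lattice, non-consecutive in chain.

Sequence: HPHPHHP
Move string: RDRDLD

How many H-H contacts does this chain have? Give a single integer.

Positions: [(0, 0), (1, 0), (1, -1), (2, -1), (2, -2), (1, -2), (1, -3)]
H-H contact: residue 2 @(1,-1) - residue 5 @(1, -2)

Answer: 1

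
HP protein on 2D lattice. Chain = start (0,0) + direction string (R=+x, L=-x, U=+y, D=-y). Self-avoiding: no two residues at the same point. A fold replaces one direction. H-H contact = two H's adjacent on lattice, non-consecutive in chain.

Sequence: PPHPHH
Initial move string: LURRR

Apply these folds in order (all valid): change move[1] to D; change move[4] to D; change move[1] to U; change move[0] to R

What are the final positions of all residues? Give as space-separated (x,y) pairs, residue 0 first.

Initial moves: LURRR
Fold: move[1]->D => LDRRR (positions: [(0, 0), (-1, 0), (-1, -1), (0, -1), (1, -1), (2, -1)])
Fold: move[4]->D => LDRRD (positions: [(0, 0), (-1, 0), (-1, -1), (0, -1), (1, -1), (1, -2)])
Fold: move[1]->U => LURRD (positions: [(0, 0), (-1, 0), (-1, 1), (0, 1), (1, 1), (1, 0)])
Fold: move[0]->R => RURRD (positions: [(0, 0), (1, 0), (1, 1), (2, 1), (3, 1), (3, 0)])

Answer: (0,0) (1,0) (1,1) (2,1) (3,1) (3,0)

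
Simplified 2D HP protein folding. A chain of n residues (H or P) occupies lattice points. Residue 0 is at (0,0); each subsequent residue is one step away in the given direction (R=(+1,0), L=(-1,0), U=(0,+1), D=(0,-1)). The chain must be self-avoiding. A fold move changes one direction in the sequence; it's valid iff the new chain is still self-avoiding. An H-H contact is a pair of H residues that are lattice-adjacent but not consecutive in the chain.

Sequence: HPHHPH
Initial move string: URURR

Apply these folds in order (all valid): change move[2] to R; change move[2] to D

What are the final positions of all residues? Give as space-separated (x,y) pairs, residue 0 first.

Answer: (0,0) (0,1) (1,1) (1,0) (2,0) (3,0)

Derivation:
Initial moves: URURR
Fold: move[2]->R => URRRR (positions: [(0, 0), (0, 1), (1, 1), (2, 1), (3, 1), (4, 1)])
Fold: move[2]->D => URDRR (positions: [(0, 0), (0, 1), (1, 1), (1, 0), (2, 0), (3, 0)])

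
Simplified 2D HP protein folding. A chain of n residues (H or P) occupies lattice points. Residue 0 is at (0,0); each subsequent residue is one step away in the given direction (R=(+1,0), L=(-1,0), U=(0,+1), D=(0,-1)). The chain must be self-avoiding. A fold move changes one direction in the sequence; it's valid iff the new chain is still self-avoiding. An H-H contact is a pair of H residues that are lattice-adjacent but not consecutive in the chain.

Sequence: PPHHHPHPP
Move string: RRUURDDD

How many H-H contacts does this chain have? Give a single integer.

Positions: [(0, 0), (1, 0), (2, 0), (2, 1), (2, 2), (3, 2), (3, 1), (3, 0), (3, -1)]
H-H contact: residue 3 @(2,1) - residue 6 @(3, 1)

Answer: 1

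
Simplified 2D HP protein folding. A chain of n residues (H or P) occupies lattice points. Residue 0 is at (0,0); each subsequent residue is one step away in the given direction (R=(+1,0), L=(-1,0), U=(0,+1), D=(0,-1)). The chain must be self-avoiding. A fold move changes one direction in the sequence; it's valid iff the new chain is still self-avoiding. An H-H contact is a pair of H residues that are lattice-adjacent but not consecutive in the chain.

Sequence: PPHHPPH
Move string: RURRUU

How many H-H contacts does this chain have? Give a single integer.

Answer: 0

Derivation:
Positions: [(0, 0), (1, 0), (1, 1), (2, 1), (3, 1), (3, 2), (3, 3)]
No H-H contacts found.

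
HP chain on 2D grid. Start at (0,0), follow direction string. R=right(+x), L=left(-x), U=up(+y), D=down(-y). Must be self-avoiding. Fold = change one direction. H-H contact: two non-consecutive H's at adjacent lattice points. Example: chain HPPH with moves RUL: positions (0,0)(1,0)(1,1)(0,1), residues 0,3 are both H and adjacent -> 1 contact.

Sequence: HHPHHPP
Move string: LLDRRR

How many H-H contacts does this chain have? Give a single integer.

Answer: 1

Derivation:
Positions: [(0, 0), (-1, 0), (-2, 0), (-2, -1), (-1, -1), (0, -1), (1, -1)]
H-H contact: residue 1 @(-1,0) - residue 4 @(-1, -1)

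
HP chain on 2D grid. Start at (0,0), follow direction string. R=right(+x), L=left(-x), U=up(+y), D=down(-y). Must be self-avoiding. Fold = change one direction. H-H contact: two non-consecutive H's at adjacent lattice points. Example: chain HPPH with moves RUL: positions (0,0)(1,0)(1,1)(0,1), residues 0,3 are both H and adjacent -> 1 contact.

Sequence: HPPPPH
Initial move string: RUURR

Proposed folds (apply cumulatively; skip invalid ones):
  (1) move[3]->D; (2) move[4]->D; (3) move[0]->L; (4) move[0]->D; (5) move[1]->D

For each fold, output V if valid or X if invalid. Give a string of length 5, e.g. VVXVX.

Initial: RUURR -> [(0, 0), (1, 0), (1, 1), (1, 2), (2, 2), (3, 2)]
Fold 1: move[3]->D => RUUDR INVALID (collision), skipped
Fold 2: move[4]->D => RUURD VALID
Fold 3: move[0]->L => LUURD VALID
Fold 4: move[0]->D => DUURD INVALID (collision), skipped
Fold 5: move[1]->D => LDURD INVALID (collision), skipped

Answer: XVVXX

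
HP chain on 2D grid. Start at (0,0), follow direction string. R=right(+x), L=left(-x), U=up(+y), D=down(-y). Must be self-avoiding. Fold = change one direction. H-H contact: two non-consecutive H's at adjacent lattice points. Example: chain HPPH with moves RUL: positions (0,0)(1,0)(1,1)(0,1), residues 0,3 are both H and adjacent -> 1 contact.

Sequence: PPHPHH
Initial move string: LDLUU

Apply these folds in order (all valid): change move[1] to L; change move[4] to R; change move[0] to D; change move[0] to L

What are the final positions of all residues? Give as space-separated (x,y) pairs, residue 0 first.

Initial moves: LDLUU
Fold: move[1]->L => LLLUU (positions: [(0, 0), (-1, 0), (-2, 0), (-3, 0), (-3, 1), (-3, 2)])
Fold: move[4]->R => LLLUR (positions: [(0, 0), (-1, 0), (-2, 0), (-3, 0), (-3, 1), (-2, 1)])
Fold: move[0]->D => DLLUR (positions: [(0, 0), (0, -1), (-1, -1), (-2, -1), (-2, 0), (-1, 0)])
Fold: move[0]->L => LLLUR (positions: [(0, 0), (-1, 0), (-2, 0), (-3, 0), (-3, 1), (-2, 1)])

Answer: (0,0) (-1,0) (-2,0) (-3,0) (-3,1) (-2,1)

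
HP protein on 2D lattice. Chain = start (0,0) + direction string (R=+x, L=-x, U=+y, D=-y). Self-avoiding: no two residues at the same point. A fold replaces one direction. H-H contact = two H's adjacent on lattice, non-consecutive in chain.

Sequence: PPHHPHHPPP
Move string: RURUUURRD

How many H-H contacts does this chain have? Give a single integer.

Answer: 0

Derivation:
Positions: [(0, 0), (1, 0), (1, 1), (2, 1), (2, 2), (2, 3), (2, 4), (3, 4), (4, 4), (4, 3)]
No H-H contacts found.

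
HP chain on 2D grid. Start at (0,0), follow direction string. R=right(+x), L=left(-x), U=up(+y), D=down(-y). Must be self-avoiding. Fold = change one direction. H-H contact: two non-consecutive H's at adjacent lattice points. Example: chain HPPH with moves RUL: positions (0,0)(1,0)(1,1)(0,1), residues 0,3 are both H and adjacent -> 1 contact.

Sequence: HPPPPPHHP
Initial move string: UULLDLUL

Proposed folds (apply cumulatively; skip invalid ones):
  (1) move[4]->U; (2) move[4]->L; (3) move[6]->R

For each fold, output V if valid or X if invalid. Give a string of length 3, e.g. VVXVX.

Initial: UULLDLUL -> [(0, 0), (0, 1), (0, 2), (-1, 2), (-2, 2), (-2, 1), (-3, 1), (-3, 2), (-4, 2)]
Fold 1: move[4]->U => UULLULUL VALID
Fold 2: move[4]->L => UULLLLUL VALID
Fold 3: move[6]->R => UULLLLRL INVALID (collision), skipped

Answer: VVX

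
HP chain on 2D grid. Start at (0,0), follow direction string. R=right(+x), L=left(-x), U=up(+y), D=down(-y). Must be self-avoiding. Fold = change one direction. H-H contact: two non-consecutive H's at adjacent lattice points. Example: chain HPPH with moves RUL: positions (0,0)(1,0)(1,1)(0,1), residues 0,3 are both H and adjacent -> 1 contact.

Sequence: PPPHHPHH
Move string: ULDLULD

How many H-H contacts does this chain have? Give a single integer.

Positions: [(0, 0), (0, 1), (-1, 1), (-1, 0), (-2, 0), (-2, 1), (-3, 1), (-3, 0)]
H-H contact: residue 4 @(-2,0) - residue 7 @(-3, 0)

Answer: 1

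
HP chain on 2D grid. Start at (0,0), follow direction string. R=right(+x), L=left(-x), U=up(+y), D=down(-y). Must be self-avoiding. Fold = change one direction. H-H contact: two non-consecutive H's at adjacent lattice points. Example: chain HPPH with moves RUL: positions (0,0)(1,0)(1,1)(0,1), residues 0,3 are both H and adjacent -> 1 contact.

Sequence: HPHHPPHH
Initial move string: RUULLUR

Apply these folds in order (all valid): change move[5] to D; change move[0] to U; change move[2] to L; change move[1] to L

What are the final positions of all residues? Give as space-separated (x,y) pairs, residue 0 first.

Initial moves: RUULLUR
Fold: move[5]->D => RUULLDR (positions: [(0, 0), (1, 0), (1, 1), (1, 2), (0, 2), (-1, 2), (-1, 1), (0, 1)])
Fold: move[0]->U => UUULLDR (positions: [(0, 0), (0, 1), (0, 2), (0, 3), (-1, 3), (-2, 3), (-2, 2), (-1, 2)])
Fold: move[2]->L => UULLLDR (positions: [(0, 0), (0, 1), (0, 2), (-1, 2), (-2, 2), (-3, 2), (-3, 1), (-2, 1)])
Fold: move[1]->L => ULLLLDR (positions: [(0, 0), (0, 1), (-1, 1), (-2, 1), (-3, 1), (-4, 1), (-4, 0), (-3, 0)])

Answer: (0,0) (0,1) (-1,1) (-2,1) (-3,1) (-4,1) (-4,0) (-3,0)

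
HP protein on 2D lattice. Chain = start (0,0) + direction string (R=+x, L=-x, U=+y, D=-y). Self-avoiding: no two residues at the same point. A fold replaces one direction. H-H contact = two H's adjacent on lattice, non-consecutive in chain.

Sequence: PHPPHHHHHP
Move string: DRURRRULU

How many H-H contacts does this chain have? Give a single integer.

Answer: 1

Derivation:
Positions: [(0, 0), (0, -1), (1, -1), (1, 0), (2, 0), (3, 0), (4, 0), (4, 1), (3, 1), (3, 2)]
H-H contact: residue 5 @(3,0) - residue 8 @(3, 1)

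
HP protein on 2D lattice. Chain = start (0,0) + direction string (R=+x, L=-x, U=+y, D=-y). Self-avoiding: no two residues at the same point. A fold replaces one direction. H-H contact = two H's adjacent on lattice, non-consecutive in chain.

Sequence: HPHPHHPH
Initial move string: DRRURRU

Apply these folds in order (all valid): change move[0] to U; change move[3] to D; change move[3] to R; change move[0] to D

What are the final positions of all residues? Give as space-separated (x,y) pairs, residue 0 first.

Answer: (0,0) (0,-1) (1,-1) (2,-1) (3,-1) (4,-1) (5,-1) (5,0)

Derivation:
Initial moves: DRRURRU
Fold: move[0]->U => URRURRU (positions: [(0, 0), (0, 1), (1, 1), (2, 1), (2, 2), (3, 2), (4, 2), (4, 3)])
Fold: move[3]->D => URRDRRU (positions: [(0, 0), (0, 1), (1, 1), (2, 1), (2, 0), (3, 0), (4, 0), (4, 1)])
Fold: move[3]->R => URRRRRU (positions: [(0, 0), (0, 1), (1, 1), (2, 1), (3, 1), (4, 1), (5, 1), (5, 2)])
Fold: move[0]->D => DRRRRRU (positions: [(0, 0), (0, -1), (1, -1), (2, -1), (3, -1), (4, -1), (5, -1), (5, 0)])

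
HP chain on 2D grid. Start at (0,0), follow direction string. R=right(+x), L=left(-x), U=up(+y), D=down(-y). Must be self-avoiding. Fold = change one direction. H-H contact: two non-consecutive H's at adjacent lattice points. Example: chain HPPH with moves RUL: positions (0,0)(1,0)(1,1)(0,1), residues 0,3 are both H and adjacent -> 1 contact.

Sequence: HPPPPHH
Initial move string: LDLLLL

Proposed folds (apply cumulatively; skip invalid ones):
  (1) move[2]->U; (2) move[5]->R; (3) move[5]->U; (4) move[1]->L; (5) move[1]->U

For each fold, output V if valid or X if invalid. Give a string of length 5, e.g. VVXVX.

Answer: XXVVV

Derivation:
Initial: LDLLLL -> [(0, 0), (-1, 0), (-1, -1), (-2, -1), (-3, -1), (-4, -1), (-5, -1)]
Fold 1: move[2]->U => LDULLL INVALID (collision), skipped
Fold 2: move[5]->R => LDLLLR INVALID (collision), skipped
Fold 3: move[5]->U => LDLLLU VALID
Fold 4: move[1]->L => LLLLLU VALID
Fold 5: move[1]->U => LULLLU VALID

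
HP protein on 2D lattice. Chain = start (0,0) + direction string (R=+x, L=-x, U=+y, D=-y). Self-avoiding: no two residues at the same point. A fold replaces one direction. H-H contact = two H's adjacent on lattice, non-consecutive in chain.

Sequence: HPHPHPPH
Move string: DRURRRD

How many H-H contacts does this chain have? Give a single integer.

Positions: [(0, 0), (0, -1), (1, -1), (1, 0), (2, 0), (3, 0), (4, 0), (4, -1)]
No H-H contacts found.

Answer: 0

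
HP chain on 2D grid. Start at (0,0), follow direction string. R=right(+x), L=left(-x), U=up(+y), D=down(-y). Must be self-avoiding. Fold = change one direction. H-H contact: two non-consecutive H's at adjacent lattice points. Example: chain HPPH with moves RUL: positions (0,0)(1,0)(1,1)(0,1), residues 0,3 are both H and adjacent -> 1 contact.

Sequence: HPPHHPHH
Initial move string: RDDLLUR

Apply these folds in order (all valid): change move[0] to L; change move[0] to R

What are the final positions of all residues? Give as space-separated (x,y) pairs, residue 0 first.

Answer: (0,0) (1,0) (1,-1) (1,-2) (0,-2) (-1,-2) (-1,-1) (0,-1)

Derivation:
Initial moves: RDDLLUR
Fold: move[0]->L => LDDLLUR (positions: [(0, 0), (-1, 0), (-1, -1), (-1, -2), (-2, -2), (-3, -2), (-3, -1), (-2, -1)])
Fold: move[0]->R => RDDLLUR (positions: [(0, 0), (1, 0), (1, -1), (1, -2), (0, -2), (-1, -2), (-1, -1), (0, -1)])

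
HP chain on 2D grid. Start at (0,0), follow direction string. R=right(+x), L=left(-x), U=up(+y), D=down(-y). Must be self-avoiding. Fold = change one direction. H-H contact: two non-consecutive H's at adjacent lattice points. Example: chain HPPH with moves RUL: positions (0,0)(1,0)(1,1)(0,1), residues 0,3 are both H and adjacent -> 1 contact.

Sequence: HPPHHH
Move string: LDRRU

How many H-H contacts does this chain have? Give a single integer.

Positions: [(0, 0), (-1, 0), (-1, -1), (0, -1), (1, -1), (1, 0)]
H-H contact: residue 0 @(0,0) - residue 5 @(1, 0)
H-H contact: residue 0 @(0,0) - residue 3 @(0, -1)

Answer: 2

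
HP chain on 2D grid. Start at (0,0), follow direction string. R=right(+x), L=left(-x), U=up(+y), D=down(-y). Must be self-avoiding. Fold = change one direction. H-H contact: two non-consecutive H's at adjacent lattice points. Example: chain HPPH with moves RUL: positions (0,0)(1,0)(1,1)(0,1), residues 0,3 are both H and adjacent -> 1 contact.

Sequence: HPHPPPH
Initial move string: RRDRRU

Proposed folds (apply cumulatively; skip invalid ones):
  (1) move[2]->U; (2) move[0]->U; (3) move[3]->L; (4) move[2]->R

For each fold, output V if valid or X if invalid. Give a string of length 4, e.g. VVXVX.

Answer: VVXV

Derivation:
Initial: RRDRRU -> [(0, 0), (1, 0), (2, 0), (2, -1), (3, -1), (4, -1), (4, 0)]
Fold 1: move[2]->U => RRURRU VALID
Fold 2: move[0]->U => URURRU VALID
Fold 3: move[3]->L => URULRU INVALID (collision), skipped
Fold 4: move[2]->R => URRRRU VALID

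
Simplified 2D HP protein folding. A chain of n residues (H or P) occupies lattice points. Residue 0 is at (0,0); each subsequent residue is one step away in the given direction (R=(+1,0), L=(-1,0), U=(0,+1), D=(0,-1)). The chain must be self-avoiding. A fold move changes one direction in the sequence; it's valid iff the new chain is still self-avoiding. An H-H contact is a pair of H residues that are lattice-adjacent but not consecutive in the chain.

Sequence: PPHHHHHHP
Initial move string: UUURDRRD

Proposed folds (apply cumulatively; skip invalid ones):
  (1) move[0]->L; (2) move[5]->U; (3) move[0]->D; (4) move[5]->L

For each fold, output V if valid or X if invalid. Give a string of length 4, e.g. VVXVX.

Answer: VXXX

Derivation:
Initial: UUURDRRD -> [(0, 0), (0, 1), (0, 2), (0, 3), (1, 3), (1, 2), (2, 2), (3, 2), (3, 1)]
Fold 1: move[0]->L => LUURDRRD VALID
Fold 2: move[5]->U => LUURDURD INVALID (collision), skipped
Fold 3: move[0]->D => DUURDRRD INVALID (collision), skipped
Fold 4: move[5]->L => LUURDLRD INVALID (collision), skipped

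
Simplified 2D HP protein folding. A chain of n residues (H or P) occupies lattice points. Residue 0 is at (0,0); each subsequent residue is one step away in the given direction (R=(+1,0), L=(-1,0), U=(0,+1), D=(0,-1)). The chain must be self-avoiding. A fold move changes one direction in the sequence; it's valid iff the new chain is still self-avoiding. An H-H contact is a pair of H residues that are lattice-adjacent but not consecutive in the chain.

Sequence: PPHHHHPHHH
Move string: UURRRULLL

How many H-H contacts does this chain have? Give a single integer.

Answer: 3

Derivation:
Positions: [(0, 0), (0, 1), (0, 2), (1, 2), (2, 2), (3, 2), (3, 3), (2, 3), (1, 3), (0, 3)]
H-H contact: residue 2 @(0,2) - residue 9 @(0, 3)
H-H contact: residue 3 @(1,2) - residue 8 @(1, 3)
H-H contact: residue 4 @(2,2) - residue 7 @(2, 3)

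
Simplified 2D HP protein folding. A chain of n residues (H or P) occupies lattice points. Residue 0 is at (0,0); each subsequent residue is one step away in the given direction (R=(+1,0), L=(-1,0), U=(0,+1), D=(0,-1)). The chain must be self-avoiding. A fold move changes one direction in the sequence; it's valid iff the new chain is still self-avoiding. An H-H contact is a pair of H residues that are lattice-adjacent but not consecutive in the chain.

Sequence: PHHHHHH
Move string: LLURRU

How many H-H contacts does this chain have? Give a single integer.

Positions: [(0, 0), (-1, 0), (-2, 0), (-2, 1), (-1, 1), (0, 1), (0, 2)]
H-H contact: residue 1 @(-1,0) - residue 4 @(-1, 1)

Answer: 1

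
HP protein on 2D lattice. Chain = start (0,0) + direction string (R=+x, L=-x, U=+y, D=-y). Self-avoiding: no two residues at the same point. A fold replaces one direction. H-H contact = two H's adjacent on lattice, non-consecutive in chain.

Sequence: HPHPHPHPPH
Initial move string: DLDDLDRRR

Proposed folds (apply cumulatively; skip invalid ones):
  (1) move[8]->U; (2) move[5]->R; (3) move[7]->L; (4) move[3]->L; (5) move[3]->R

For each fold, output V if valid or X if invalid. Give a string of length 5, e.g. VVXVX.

Initial: DLDDLDRRR -> [(0, 0), (0, -1), (-1, -1), (-1, -2), (-1, -3), (-2, -3), (-2, -4), (-1, -4), (0, -4), (1, -4)]
Fold 1: move[8]->U => DLDDLDRRU VALID
Fold 2: move[5]->R => DLDDLRRRU INVALID (collision), skipped
Fold 3: move[7]->L => DLDDLDRLU INVALID (collision), skipped
Fold 4: move[3]->L => DLDLLDRRU INVALID (collision), skipped
Fold 5: move[3]->R => DLDRLDRRU INVALID (collision), skipped

Answer: VXXXX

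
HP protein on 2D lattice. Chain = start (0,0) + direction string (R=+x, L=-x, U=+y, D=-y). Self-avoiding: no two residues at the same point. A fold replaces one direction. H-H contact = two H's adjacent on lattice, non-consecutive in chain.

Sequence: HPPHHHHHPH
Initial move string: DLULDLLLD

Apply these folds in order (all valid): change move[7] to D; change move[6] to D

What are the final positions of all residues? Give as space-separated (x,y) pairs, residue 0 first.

Answer: (0,0) (0,-1) (-1,-1) (-1,0) (-2,0) (-2,-1) (-3,-1) (-3,-2) (-3,-3) (-3,-4)

Derivation:
Initial moves: DLULDLLLD
Fold: move[7]->D => DLULDLLDD (positions: [(0, 0), (0, -1), (-1, -1), (-1, 0), (-2, 0), (-2, -1), (-3, -1), (-4, -1), (-4, -2), (-4, -3)])
Fold: move[6]->D => DLULDLDDD (positions: [(0, 0), (0, -1), (-1, -1), (-1, 0), (-2, 0), (-2, -1), (-3, -1), (-3, -2), (-3, -3), (-3, -4)])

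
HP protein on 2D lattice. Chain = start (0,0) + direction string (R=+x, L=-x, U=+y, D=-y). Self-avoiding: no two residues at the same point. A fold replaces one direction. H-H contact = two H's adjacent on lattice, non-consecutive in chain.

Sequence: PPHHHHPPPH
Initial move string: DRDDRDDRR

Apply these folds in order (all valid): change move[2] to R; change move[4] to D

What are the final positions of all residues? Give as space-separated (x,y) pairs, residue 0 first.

Answer: (0,0) (0,-1) (1,-1) (2,-1) (2,-2) (2,-3) (2,-4) (2,-5) (3,-5) (4,-5)

Derivation:
Initial moves: DRDDRDDRR
Fold: move[2]->R => DRRDRDDRR (positions: [(0, 0), (0, -1), (1, -1), (2, -1), (2, -2), (3, -2), (3, -3), (3, -4), (4, -4), (5, -4)])
Fold: move[4]->D => DRRDDDDRR (positions: [(0, 0), (0, -1), (1, -1), (2, -1), (2, -2), (2, -3), (2, -4), (2, -5), (3, -5), (4, -5)])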